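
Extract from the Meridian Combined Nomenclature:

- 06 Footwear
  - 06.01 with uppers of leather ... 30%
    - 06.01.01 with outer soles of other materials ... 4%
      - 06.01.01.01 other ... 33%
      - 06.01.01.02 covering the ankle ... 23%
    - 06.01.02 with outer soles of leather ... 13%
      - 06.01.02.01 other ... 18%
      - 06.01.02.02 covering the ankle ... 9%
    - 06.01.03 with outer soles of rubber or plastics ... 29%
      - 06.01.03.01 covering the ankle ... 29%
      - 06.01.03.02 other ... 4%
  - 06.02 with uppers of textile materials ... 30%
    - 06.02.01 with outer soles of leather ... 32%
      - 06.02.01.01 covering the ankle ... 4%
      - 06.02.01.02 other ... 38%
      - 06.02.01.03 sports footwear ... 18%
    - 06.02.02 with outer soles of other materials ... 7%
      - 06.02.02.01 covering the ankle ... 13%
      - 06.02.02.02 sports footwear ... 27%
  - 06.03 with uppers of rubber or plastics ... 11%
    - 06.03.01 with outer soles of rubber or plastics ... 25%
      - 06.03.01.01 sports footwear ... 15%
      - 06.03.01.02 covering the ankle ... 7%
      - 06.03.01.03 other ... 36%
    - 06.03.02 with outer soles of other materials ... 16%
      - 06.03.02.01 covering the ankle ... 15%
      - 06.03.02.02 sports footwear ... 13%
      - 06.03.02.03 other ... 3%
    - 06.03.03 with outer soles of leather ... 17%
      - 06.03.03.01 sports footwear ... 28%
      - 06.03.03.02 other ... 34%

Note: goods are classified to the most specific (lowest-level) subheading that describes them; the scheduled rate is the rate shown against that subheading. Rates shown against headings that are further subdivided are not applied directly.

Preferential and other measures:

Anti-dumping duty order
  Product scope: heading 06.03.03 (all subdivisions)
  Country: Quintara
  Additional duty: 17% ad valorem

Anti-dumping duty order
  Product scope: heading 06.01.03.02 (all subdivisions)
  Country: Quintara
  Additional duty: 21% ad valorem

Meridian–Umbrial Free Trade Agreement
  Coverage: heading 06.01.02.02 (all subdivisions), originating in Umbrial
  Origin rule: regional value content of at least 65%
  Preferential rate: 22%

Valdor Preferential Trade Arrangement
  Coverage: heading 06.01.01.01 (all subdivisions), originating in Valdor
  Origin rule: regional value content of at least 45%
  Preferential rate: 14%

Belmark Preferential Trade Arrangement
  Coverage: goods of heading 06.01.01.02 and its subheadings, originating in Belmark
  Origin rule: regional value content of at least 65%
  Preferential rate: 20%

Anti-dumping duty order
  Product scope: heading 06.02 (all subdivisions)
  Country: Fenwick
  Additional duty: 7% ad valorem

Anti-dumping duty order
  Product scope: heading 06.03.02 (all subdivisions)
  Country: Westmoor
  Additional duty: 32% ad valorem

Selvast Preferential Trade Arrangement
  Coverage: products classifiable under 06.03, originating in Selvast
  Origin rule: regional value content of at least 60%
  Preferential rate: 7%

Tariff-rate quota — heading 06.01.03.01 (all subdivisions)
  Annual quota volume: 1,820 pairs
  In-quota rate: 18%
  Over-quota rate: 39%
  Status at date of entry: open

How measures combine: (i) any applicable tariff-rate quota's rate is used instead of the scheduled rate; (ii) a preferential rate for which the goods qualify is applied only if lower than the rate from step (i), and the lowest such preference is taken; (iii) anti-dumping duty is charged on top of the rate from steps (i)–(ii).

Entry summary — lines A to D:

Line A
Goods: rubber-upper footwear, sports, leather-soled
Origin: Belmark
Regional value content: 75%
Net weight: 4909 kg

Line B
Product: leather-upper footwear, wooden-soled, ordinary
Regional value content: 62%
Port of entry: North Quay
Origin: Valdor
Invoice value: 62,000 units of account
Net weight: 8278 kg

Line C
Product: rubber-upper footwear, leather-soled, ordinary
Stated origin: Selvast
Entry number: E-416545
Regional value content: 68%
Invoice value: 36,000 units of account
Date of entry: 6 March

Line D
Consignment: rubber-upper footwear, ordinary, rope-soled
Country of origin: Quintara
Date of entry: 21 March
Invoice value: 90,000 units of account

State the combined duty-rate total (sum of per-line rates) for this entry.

Line A: rubber-upper → 06.03; leather-soled → 06.03.03; sports → 06.03.03.01. Scheduled 28%. Belmark agreement on 06.01.01.02: 06.03.03.01 not covered. → 28%.
Line B: leather-upper → 06.01; wooden-soled → 06.01.01; ordinary → 06.01.01.01. Scheduled 33%. Valdor agreement on 06.01.01.01: RVC ≥ 45% → 14% available; preferential 14%. → 14%.
Line C: rubber-upper → 06.03; leather-soled → 06.03.03; ordinary → 06.03.03.02. Scheduled 34%. Selvast agreement on 06.03: RVC ≥ 60% → 7% available; preferential 7%. → 7%.
Line D: rubber-upper → 06.03; rope-soled → 06.03.02; ordinary → 06.03.02.03. Scheduled 3%. No special measure applies. → 3%.
Sum: 28% + 14% + 7% + 3% = 52%.

52%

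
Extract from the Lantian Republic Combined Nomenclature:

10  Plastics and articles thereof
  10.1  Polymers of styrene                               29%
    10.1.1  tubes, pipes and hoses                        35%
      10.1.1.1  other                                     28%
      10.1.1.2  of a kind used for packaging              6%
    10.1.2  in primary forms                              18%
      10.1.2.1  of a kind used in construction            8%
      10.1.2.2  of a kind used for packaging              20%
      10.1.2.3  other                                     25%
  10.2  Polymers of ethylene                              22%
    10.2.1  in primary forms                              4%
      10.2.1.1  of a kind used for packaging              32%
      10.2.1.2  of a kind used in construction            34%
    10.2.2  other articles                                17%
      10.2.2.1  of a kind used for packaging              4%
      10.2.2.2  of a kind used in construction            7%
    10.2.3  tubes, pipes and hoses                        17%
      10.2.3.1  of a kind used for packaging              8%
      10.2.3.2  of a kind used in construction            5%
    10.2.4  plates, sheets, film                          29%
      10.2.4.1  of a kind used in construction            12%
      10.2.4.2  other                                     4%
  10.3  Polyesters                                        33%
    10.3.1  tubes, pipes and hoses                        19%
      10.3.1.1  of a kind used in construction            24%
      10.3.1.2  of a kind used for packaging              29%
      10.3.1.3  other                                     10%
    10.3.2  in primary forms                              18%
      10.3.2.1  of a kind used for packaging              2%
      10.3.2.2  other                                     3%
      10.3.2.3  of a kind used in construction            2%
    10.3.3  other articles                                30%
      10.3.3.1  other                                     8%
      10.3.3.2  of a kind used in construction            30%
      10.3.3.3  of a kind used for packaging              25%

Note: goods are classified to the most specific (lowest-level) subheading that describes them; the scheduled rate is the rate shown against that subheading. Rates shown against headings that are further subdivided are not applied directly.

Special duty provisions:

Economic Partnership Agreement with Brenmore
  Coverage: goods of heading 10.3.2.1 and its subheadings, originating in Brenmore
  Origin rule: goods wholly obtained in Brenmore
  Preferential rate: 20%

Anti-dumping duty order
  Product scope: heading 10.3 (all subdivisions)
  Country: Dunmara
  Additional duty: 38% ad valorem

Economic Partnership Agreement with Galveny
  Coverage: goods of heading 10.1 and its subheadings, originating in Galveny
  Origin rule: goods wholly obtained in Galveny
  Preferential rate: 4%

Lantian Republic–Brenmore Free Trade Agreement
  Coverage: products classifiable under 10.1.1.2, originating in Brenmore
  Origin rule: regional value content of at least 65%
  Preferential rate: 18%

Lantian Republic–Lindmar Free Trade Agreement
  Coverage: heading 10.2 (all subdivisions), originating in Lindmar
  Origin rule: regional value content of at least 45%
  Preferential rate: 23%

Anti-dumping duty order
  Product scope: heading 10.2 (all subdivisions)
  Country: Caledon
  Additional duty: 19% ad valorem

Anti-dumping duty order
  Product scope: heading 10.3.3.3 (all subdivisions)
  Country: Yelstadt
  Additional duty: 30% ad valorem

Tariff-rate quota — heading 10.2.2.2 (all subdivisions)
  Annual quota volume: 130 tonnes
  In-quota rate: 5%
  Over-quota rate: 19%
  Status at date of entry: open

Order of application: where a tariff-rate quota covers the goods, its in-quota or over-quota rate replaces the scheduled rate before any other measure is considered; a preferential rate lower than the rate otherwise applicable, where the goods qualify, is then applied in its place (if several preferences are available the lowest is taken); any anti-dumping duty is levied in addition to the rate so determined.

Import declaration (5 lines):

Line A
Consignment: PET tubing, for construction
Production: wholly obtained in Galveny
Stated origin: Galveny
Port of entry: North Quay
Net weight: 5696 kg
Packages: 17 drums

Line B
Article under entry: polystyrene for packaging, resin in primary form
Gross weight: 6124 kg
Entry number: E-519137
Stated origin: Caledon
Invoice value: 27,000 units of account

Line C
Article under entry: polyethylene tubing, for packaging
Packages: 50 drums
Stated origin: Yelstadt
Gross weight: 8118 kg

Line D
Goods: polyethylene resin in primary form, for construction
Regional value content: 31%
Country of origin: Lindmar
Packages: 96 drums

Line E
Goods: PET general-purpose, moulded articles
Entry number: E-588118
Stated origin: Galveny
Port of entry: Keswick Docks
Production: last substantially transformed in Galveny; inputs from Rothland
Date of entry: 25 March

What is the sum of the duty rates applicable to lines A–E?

Line A: PET → 10.3; tubing → 10.3.1; for construction → 10.3.1.1. Scheduled 24%. Galveny agreement on 10.1: 10.3.1.1 not covered. → 24%.
Line B: polystyrene → 10.1; resin in primary form → 10.1.2; for packaging → 10.1.2.2. Scheduled 20%. No special measure applies. → 20%.
Line C: polyethylene → 10.2; tubing → 10.2.3; for packaging → 10.2.3.1. Scheduled 8%. No special measure applies. → 8%.
Line D: polyethylene → 10.2; resin in primary form → 10.2.1; for construction → 10.2.1.2. Scheduled 34%. Lindmar agreement on 10.2: RVC < 45%. → 34%.
Line E: PET → 10.3; moulded articles → 10.3.3; general-purpose → 10.3.3.1. Scheduled 8%. Galveny agreement on 10.1: 10.3.3.1 not covered. → 8%.
Sum: 24% + 20% + 8% + 34% + 8% = 94%.

94%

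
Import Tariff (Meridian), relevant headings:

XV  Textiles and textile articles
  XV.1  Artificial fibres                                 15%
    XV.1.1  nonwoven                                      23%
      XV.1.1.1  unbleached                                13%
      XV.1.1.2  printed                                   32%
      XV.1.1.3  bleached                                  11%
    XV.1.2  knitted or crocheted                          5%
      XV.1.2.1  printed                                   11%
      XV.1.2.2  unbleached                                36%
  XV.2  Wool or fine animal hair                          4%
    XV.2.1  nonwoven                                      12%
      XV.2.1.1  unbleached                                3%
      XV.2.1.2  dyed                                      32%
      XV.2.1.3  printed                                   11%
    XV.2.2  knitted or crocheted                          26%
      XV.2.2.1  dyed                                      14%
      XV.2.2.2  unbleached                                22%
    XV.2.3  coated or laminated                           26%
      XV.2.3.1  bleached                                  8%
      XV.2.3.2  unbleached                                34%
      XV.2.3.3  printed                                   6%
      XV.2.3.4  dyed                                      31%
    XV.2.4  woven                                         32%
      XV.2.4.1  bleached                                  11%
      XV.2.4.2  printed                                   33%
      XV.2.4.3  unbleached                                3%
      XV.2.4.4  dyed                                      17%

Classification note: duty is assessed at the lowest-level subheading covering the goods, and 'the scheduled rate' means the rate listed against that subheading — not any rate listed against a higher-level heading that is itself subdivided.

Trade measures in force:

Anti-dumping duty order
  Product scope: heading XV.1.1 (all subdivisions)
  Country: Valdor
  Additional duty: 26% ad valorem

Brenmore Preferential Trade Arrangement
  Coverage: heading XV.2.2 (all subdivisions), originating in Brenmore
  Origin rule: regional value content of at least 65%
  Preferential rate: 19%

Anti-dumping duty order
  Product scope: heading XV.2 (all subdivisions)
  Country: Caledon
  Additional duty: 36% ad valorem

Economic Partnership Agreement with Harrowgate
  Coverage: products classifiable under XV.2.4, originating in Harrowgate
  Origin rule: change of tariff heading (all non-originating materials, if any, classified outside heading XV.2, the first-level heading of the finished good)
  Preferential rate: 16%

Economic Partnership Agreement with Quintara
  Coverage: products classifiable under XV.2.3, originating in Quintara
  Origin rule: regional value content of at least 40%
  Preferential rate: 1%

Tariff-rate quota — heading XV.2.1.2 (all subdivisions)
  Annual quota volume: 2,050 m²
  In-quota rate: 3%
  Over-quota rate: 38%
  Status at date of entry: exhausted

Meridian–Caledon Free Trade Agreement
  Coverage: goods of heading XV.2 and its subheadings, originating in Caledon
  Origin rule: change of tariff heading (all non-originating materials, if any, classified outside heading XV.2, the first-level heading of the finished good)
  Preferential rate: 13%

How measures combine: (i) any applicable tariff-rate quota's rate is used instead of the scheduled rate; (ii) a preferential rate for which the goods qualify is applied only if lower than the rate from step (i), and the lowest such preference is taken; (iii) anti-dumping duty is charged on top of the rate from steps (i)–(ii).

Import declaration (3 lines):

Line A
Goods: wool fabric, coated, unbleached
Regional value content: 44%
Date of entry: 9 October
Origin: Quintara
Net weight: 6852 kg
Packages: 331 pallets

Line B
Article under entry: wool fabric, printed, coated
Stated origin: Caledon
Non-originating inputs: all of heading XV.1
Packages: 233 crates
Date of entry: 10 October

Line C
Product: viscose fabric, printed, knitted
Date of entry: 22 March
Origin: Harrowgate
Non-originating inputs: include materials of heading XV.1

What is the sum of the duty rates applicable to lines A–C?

54%

Line A: wool → XV.2; coated → XV.2.3; unbleached → XV.2.3.2. Scheduled 34%. Quintara agreement on XV.2.3: RVC ≥ 40% → 1% available; preferential 1%. → 1%.
Line B: wool → XV.2; coated → XV.2.3; printed → XV.2.3.3. Scheduled 6%. Caledon agreement on XV.2: CTH met → 13% available; preference 13% not lower than 6% → no reduction; anti-dumping (Caledon, XV.2): +36%; total 6% + 36% = 42%. → 42%.
Line C: viscose → XV.1; knitted → XV.1.2; printed → XV.1.2.1. Scheduled 11%. Harrowgate agreement on XV.2.4: XV.1.2.1 not covered. → 11%.
Sum: 1% + 42% + 11% = 54%.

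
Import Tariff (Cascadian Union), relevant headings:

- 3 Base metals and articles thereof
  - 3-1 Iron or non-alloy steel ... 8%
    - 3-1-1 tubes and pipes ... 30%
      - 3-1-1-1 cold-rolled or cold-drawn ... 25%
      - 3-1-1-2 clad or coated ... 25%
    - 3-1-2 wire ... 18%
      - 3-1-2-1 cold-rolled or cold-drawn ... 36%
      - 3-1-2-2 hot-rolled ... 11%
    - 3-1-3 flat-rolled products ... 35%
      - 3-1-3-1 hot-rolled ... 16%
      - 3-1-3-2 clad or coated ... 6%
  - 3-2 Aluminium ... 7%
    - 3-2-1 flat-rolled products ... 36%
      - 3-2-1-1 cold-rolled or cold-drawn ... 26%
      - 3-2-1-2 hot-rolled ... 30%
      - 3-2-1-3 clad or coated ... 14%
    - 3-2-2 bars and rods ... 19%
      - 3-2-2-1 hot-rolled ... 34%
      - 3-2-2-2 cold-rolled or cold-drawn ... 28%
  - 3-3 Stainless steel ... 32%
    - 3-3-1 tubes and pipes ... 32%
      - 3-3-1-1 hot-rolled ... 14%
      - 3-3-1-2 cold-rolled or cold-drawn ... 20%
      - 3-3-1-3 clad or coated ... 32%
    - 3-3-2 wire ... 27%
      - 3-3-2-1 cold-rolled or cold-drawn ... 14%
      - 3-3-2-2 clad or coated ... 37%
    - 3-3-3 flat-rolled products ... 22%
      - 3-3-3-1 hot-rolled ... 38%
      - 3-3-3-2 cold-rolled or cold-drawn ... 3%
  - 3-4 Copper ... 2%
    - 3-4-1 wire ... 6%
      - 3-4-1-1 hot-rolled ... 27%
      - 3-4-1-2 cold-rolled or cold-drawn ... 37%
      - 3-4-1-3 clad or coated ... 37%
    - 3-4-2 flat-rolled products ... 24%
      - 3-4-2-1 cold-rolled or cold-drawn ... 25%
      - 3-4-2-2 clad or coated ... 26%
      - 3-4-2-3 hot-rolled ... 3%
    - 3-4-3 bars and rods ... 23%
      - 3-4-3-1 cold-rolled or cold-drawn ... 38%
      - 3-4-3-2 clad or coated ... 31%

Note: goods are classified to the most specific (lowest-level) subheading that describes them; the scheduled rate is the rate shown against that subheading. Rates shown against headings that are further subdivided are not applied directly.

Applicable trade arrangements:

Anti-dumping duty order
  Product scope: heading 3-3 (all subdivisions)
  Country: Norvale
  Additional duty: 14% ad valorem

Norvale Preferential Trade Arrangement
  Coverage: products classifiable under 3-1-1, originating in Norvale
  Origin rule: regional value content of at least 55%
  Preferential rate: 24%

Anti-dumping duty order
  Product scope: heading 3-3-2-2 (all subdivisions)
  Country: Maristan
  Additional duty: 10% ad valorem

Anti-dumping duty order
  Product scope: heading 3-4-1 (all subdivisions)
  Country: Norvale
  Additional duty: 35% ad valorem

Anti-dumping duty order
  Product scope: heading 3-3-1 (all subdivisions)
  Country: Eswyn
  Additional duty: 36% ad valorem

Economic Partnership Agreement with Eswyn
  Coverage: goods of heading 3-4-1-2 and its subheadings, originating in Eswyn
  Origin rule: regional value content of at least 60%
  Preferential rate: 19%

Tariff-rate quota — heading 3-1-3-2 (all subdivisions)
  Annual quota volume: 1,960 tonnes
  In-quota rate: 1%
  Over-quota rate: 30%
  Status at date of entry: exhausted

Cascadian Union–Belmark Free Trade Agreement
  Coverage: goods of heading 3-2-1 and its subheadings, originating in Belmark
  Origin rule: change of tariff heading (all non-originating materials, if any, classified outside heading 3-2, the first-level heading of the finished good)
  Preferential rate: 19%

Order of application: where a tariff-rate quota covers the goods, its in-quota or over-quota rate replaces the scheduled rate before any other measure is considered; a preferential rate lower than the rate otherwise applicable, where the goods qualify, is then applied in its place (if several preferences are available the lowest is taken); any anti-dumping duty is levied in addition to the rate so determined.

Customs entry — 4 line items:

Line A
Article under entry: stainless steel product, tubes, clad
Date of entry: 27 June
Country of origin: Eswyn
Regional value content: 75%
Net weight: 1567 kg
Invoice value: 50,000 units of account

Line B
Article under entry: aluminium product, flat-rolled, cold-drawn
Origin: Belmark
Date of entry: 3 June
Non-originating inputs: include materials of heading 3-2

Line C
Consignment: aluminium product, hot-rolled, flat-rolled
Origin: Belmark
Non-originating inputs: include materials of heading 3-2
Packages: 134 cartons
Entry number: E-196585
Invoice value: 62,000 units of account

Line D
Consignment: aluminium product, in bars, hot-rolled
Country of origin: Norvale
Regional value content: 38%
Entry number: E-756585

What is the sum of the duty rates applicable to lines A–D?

158%

Line A: stainless steel → 3-3; tubes → 3-3-1; clad → 3-3-1-3. Scheduled 32%. Eswyn agreement on 3-4-1-2: 3-3-1-3 not covered; anti-dumping (Eswyn, 3-3-1): +36%; total 32% + 36% = 68%. → 68%.
Line B: aluminium → 3-2; flat-rolled → 3-2-1; cold-drawn → 3-2-1-1. Scheduled 26%. Belmark agreement on 3-2-1: CTH not met. → 26%.
Line C: aluminium → 3-2; flat-rolled → 3-2-1; hot-rolled → 3-2-1-2. Scheduled 30%. Belmark agreement on 3-2-1: CTH not met. → 30%.
Line D: aluminium → 3-2; in bars → 3-2-2; hot-rolled → 3-2-2-1. Scheduled 34%. Norvale agreement on 3-1-1: 3-2-2-1 not covered. → 34%.
Sum: 68% + 26% + 30% + 34% = 158%.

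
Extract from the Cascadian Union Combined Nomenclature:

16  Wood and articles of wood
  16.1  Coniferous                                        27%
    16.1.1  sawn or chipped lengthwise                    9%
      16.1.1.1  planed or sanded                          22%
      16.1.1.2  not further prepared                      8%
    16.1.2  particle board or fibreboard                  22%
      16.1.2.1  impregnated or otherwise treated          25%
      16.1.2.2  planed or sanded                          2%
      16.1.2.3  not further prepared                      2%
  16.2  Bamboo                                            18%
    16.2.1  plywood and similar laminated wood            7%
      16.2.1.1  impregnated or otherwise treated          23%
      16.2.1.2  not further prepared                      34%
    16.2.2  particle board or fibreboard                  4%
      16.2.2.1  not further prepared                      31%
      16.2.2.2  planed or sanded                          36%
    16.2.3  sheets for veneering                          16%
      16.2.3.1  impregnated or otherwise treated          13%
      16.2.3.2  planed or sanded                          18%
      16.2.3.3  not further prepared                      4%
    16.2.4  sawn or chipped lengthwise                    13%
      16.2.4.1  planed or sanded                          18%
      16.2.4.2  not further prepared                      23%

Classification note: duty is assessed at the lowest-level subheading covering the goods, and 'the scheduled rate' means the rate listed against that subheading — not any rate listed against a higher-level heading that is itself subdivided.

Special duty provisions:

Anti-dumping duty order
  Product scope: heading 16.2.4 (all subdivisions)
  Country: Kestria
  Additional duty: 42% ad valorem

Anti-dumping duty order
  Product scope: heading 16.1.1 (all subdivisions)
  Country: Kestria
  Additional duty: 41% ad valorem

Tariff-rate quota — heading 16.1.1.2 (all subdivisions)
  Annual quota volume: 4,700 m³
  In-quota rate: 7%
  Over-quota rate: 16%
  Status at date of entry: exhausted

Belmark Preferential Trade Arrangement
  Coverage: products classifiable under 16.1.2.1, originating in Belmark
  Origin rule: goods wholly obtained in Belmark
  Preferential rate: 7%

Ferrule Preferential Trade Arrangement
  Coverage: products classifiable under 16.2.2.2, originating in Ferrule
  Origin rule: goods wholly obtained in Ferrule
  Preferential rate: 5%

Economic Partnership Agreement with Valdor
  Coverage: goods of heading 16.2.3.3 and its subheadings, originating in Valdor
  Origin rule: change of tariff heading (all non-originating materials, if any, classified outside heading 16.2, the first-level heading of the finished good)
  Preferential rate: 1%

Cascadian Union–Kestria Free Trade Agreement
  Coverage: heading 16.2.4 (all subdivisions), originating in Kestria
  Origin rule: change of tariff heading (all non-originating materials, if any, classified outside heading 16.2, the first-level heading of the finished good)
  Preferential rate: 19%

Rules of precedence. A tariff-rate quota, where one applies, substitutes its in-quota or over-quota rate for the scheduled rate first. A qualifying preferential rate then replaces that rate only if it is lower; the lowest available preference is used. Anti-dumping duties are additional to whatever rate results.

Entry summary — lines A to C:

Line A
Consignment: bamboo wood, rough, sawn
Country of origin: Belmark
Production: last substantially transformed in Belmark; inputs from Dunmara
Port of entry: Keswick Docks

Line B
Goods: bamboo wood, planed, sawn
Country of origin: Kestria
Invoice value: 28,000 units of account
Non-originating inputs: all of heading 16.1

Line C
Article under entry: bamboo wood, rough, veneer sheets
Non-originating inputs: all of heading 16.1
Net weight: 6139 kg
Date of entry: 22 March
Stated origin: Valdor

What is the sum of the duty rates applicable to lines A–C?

84%

Line A: bamboo → 16.2; sawn → 16.2.4; rough → 16.2.4.2. Scheduled 23%. Belmark agreement on 16.1.2.1: 16.2.4.2 not covered. → 23%.
Line B: bamboo → 16.2; sawn → 16.2.4; planed → 16.2.4.1. Scheduled 18%. Kestria agreement on 16.2.4: CTH met → 19% available; preference 19% not lower than 18% → no reduction; anti-dumping (Kestria, 16.2.4): +42%; total 18% + 42% = 60%. → 60%.
Line C: bamboo → 16.2; veneer sheets → 16.2.3; rough → 16.2.3.3. Scheduled 4%. Valdor agreement on 16.2.3.3: CTH met → 1% available; preferential 1%. → 1%.
Sum: 23% + 60% + 1% = 84%.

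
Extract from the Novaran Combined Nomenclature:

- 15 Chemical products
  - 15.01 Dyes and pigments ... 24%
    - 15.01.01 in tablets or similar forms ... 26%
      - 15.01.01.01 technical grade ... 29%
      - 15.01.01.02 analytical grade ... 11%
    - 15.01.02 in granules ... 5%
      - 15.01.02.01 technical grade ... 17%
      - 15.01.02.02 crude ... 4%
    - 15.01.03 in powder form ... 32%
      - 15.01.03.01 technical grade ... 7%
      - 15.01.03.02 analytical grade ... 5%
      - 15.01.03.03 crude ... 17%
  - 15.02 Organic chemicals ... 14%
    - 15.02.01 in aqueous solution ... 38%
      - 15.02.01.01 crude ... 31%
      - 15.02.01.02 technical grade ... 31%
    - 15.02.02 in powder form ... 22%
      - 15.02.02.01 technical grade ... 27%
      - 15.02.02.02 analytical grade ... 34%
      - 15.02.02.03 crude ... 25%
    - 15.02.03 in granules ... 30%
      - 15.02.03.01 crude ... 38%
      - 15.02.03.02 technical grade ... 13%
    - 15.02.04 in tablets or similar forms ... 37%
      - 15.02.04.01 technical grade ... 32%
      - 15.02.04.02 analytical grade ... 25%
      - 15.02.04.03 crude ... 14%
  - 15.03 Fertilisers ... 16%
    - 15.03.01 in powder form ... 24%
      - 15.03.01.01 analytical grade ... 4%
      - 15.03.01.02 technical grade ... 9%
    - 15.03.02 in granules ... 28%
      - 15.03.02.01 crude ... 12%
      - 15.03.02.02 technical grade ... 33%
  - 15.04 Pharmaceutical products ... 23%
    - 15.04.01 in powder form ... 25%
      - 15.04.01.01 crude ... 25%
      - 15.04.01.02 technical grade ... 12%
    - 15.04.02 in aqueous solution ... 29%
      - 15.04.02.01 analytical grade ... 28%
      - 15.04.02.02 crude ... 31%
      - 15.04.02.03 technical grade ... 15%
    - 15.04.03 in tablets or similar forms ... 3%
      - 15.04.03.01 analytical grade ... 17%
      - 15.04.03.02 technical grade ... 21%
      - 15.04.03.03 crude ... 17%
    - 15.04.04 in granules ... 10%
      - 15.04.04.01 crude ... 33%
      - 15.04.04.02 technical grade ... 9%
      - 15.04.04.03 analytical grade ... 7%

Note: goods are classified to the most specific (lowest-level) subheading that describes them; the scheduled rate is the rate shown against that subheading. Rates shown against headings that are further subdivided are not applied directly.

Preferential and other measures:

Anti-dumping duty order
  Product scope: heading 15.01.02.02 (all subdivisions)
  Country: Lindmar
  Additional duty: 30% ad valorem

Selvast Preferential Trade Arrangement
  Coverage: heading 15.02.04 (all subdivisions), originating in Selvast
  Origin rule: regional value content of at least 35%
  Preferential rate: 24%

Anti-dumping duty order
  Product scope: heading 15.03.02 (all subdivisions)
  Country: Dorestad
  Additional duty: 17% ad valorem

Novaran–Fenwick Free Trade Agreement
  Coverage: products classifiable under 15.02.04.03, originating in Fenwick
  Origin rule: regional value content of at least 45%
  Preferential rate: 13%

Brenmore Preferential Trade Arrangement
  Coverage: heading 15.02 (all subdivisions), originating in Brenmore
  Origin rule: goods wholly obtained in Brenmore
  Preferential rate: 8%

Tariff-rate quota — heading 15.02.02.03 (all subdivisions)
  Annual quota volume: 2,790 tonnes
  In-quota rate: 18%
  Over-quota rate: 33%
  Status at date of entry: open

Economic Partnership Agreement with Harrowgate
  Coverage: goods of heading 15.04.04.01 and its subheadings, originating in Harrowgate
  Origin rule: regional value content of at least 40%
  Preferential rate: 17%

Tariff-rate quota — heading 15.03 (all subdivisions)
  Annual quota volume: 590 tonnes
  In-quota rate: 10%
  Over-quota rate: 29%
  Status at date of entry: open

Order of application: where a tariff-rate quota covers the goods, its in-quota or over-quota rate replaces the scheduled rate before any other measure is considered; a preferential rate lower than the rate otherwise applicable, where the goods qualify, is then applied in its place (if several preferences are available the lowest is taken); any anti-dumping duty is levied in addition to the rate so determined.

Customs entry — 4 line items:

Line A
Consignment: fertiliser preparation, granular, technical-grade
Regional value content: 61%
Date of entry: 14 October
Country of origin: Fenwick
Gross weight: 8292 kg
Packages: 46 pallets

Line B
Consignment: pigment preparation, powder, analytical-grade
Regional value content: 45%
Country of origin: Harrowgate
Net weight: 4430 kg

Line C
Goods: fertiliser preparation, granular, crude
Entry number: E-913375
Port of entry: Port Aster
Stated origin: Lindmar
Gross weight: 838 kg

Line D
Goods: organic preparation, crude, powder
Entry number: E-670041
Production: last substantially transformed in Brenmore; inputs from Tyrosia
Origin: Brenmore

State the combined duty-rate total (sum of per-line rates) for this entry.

Line A: fertiliser → 15.03; granular → 15.03.02; technical-grade → 15.03.02.02. Scheduled 33%. quota on 15.03 open → in-quota 10%; Fenwick agreement on 15.02.04.03: 15.03.02.02 not covered. → 10%.
Line B: pigment → 15.01; powder → 15.01.03; analytical-grade → 15.01.03.02. Scheduled 5%. Harrowgate agreement on 15.04.04.01: 15.01.03.02 not covered. → 5%.
Line C: fertiliser → 15.03; granular → 15.03.02; crude → 15.03.02.01. Scheduled 12%. quota on 15.03 open → in-quota 10%. → 10%.
Line D: organic → 15.02; powder → 15.02.02; crude → 15.02.02.03. Scheduled 25%. quota on 15.02.02.03 open → in-quota 18%; Brenmore agreement on 15.02: not wholly obtained. → 18%.
Sum: 10% + 5% + 10% + 18% = 43%.

43%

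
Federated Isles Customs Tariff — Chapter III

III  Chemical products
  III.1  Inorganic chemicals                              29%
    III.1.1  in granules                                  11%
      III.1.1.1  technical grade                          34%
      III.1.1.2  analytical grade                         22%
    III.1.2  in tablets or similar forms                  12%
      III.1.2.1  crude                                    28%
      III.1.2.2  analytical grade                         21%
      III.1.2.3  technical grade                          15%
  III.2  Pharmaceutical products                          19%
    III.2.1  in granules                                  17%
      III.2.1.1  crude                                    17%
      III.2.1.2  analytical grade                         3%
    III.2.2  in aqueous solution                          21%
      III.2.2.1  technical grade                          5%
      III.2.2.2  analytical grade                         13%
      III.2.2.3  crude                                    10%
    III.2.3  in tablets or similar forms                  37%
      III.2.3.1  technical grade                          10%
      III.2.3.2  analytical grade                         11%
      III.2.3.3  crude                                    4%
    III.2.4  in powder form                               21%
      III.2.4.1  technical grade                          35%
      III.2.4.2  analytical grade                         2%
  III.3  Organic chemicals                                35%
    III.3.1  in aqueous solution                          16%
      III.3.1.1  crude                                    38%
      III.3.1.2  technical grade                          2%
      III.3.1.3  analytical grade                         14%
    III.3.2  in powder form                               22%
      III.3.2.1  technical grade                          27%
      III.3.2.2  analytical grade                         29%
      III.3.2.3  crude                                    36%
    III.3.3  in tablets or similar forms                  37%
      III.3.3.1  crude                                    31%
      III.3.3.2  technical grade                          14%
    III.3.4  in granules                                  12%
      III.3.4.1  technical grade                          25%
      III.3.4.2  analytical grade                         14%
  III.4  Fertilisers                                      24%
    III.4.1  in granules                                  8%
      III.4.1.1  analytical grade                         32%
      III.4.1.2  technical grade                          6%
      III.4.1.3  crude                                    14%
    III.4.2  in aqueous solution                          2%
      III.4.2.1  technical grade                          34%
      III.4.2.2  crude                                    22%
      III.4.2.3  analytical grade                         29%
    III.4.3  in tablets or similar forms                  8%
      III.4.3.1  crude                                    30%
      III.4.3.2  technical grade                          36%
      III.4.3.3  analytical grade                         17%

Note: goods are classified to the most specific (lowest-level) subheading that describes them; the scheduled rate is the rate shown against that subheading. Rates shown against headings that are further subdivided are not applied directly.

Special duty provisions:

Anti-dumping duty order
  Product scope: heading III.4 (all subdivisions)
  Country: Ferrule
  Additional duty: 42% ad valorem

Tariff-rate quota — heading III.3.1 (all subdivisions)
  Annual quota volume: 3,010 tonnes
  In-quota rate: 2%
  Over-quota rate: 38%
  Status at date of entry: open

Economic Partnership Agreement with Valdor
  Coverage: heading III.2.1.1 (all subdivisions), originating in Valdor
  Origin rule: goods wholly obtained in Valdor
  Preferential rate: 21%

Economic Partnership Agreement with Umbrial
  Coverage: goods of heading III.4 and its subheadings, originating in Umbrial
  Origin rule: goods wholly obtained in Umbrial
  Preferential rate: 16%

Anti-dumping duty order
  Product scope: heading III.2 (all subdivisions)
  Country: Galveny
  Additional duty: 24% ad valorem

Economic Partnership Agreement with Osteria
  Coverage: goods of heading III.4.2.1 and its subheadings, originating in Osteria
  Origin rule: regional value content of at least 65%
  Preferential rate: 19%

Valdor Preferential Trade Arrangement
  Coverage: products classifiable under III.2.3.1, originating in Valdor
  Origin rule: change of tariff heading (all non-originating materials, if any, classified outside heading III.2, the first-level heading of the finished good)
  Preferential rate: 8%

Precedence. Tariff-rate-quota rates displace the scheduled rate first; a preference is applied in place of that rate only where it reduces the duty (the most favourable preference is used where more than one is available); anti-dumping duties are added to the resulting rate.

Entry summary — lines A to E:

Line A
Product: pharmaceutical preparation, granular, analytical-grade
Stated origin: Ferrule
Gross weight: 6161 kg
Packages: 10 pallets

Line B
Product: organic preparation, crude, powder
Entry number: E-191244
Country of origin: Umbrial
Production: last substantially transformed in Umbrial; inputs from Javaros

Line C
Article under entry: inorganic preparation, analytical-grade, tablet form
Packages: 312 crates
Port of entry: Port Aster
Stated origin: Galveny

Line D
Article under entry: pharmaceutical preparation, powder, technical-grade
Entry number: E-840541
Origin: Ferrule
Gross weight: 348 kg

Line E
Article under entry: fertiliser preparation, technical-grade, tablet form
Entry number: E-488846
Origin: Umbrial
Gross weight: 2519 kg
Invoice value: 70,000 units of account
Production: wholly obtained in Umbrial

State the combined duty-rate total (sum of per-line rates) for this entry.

Line A: pharmaceutical → III.2; granular → III.2.1; analytical-grade → III.2.1.2. Scheduled 3%. No special measure applies. → 3%.
Line B: organic → III.3; powder → III.3.2; crude → III.3.2.3. Scheduled 36%. Umbrial agreement on III.4: III.3.2.3 not covered. → 36%.
Line C: inorganic → III.1; tablet form → III.1.2; analytical-grade → III.1.2.2. Scheduled 21%. No special measure applies. → 21%.
Line D: pharmaceutical → III.2; powder → III.2.4; technical-grade → III.2.4.1. Scheduled 35%. No special measure applies. → 35%.
Line E: fertiliser → III.4; tablet form → III.4.3; technical-grade → III.4.3.2. Scheduled 36%. Umbrial agreement on III.4: wholly obtained → 16% available; preferential 16%. → 16%.
Sum: 3% + 36% + 21% + 35% + 16% = 111%.

111%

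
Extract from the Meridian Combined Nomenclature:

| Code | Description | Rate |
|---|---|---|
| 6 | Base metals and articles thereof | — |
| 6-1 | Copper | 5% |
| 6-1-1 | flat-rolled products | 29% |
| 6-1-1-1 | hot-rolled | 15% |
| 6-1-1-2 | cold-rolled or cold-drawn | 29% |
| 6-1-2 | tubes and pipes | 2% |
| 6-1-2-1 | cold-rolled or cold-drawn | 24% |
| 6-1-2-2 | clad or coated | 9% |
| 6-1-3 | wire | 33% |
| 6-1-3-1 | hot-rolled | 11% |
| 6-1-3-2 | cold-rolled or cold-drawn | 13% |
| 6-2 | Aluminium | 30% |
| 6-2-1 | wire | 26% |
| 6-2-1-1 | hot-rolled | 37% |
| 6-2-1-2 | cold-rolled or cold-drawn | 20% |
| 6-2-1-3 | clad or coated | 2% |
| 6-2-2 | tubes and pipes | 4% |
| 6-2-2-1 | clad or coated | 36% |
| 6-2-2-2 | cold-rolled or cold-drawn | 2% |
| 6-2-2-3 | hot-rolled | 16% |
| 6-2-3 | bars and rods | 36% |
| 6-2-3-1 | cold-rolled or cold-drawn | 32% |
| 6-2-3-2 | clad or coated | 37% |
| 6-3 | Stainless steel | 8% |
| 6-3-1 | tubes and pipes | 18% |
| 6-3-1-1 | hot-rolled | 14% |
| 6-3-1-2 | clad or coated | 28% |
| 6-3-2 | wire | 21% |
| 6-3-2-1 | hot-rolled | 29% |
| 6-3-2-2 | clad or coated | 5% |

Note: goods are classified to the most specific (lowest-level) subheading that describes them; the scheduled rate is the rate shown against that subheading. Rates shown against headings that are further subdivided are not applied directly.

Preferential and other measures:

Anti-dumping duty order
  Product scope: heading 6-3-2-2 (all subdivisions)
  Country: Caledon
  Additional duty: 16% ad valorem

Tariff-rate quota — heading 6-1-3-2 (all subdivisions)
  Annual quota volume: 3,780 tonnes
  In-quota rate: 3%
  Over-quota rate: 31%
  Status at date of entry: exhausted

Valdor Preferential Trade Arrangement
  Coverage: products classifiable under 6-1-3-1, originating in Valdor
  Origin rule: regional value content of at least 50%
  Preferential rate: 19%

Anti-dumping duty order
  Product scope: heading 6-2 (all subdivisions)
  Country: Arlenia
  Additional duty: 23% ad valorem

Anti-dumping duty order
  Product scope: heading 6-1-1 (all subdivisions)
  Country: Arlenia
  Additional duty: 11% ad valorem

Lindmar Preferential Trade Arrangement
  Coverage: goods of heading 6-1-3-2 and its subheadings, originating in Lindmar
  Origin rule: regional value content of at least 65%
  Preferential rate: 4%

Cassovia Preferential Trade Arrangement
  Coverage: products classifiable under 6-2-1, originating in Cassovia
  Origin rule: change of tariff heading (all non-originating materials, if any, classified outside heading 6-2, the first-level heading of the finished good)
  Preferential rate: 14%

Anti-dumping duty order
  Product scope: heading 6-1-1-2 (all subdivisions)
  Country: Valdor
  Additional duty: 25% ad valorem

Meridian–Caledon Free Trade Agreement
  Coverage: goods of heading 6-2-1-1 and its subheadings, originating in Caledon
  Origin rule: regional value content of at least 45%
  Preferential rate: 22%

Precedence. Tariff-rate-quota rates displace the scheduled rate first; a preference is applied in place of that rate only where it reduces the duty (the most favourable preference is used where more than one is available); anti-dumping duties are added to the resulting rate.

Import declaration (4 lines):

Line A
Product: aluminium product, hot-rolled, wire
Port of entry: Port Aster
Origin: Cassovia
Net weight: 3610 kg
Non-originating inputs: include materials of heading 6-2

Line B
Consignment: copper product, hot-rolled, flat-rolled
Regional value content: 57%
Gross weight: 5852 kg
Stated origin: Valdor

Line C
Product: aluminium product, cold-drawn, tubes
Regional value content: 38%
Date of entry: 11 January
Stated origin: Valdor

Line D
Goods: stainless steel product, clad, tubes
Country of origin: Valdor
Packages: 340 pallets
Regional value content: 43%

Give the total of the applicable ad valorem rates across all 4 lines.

82%

Line A: aluminium → 6-2; wire → 6-2-1; hot-rolled → 6-2-1-1. Scheduled 37%. Cassovia agreement on 6-2-1: CTH not met. → 37%.
Line B: copper → 6-1; flat-rolled → 6-1-1; hot-rolled → 6-1-1-1. Scheduled 15%. Valdor agreement on 6-1-3-1: 6-1-1-1 not covered. → 15%.
Line C: aluminium → 6-2; tubes → 6-2-2; cold-drawn → 6-2-2-2. Scheduled 2%. Valdor agreement on 6-1-3-1: 6-2-2-2 not covered. → 2%.
Line D: stainless steel → 6-3; tubes → 6-3-1; clad → 6-3-1-2. Scheduled 28%. Valdor agreement on 6-1-3-1: 6-3-1-2 not covered. → 28%.
Sum: 37% + 15% + 2% + 28% = 82%.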